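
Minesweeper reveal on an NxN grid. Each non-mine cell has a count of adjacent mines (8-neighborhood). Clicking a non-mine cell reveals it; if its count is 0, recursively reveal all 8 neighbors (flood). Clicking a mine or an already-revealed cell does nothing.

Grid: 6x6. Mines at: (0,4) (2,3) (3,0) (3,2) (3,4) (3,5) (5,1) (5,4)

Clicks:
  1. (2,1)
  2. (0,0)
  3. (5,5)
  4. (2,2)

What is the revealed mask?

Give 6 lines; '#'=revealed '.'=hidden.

Answer: ####..
####..
###...
......
......
.....#

Derivation:
Click 1 (2,1) count=2: revealed 1 new [(2,1)] -> total=1
Click 2 (0,0) count=0: revealed 10 new [(0,0) (0,1) (0,2) (0,3) (1,0) (1,1) (1,2) (1,3) (2,0) (2,2)] -> total=11
Click 3 (5,5) count=1: revealed 1 new [(5,5)] -> total=12
Click 4 (2,2) count=2: revealed 0 new [(none)] -> total=12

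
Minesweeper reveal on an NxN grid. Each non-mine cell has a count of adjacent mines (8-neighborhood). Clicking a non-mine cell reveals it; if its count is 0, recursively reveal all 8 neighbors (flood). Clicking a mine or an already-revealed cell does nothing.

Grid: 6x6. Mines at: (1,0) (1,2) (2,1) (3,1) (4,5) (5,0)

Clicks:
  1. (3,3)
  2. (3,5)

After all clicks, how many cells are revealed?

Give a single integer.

Click 1 (3,3) count=0: revealed 22 new [(0,3) (0,4) (0,5) (1,3) (1,4) (1,5) (2,2) (2,3) (2,4) (2,5) (3,2) (3,3) (3,4) (3,5) (4,1) (4,2) (4,3) (4,4) (5,1) (5,2) (5,3) (5,4)] -> total=22
Click 2 (3,5) count=1: revealed 0 new [(none)] -> total=22

Answer: 22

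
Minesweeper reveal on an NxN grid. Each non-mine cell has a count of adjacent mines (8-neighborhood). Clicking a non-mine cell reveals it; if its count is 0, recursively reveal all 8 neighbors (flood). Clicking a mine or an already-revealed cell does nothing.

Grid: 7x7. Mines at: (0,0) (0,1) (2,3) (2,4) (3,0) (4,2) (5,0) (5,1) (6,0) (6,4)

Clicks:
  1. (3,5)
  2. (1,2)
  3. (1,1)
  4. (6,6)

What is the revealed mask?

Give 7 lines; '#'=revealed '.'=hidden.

Answer: ..#####
.######
.....##
...####
...####
...####
.....##

Derivation:
Click 1 (3,5) count=1: revealed 1 new [(3,5)] -> total=1
Click 2 (1,2) count=2: revealed 1 new [(1,2)] -> total=2
Click 3 (1,1) count=2: revealed 1 new [(1,1)] -> total=3
Click 4 (6,6) count=0: revealed 24 new [(0,2) (0,3) (0,4) (0,5) (0,6) (1,3) (1,4) (1,5) (1,6) (2,5) (2,6) (3,3) (3,4) (3,6) (4,3) (4,4) (4,5) (4,6) (5,3) (5,4) (5,5) (5,6) (6,5) (6,6)] -> total=27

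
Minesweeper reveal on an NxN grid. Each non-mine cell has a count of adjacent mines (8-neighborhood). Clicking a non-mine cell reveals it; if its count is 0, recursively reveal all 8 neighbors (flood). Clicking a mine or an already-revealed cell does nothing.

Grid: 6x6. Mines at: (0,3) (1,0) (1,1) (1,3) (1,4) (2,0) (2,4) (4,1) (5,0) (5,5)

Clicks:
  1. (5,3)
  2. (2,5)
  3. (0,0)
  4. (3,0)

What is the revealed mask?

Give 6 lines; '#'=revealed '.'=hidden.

Click 1 (5,3) count=0: revealed 9 new [(3,2) (3,3) (3,4) (4,2) (4,3) (4,4) (5,2) (5,3) (5,4)] -> total=9
Click 2 (2,5) count=2: revealed 1 new [(2,5)] -> total=10
Click 3 (0,0) count=2: revealed 1 new [(0,0)] -> total=11
Click 4 (3,0) count=2: revealed 1 new [(3,0)] -> total=12

Answer: #.....
......
.....#
#.###.
..###.
..###.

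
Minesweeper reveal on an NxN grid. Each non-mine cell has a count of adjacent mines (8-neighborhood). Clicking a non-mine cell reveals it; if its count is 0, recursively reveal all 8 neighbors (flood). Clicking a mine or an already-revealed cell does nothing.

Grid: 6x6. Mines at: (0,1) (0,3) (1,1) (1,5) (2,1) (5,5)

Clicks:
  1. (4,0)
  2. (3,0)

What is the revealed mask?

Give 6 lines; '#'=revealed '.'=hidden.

Answer: ......
..###.
..####
######
######
#####.

Derivation:
Click 1 (4,0) count=0: revealed 24 new [(1,2) (1,3) (1,4) (2,2) (2,3) (2,4) (2,5) (3,0) (3,1) (3,2) (3,3) (3,4) (3,5) (4,0) (4,1) (4,2) (4,3) (4,4) (4,5) (5,0) (5,1) (5,2) (5,3) (5,4)] -> total=24
Click 2 (3,0) count=1: revealed 0 new [(none)] -> total=24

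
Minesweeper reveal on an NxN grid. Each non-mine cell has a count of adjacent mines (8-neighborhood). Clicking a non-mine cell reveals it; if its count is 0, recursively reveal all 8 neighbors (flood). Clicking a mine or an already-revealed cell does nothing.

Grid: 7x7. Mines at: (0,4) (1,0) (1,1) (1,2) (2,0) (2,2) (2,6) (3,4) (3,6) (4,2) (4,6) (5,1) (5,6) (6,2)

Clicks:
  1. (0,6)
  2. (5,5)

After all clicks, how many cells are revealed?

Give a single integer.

Answer: 5

Derivation:
Click 1 (0,6) count=0: revealed 4 new [(0,5) (0,6) (1,5) (1,6)] -> total=4
Click 2 (5,5) count=2: revealed 1 new [(5,5)] -> total=5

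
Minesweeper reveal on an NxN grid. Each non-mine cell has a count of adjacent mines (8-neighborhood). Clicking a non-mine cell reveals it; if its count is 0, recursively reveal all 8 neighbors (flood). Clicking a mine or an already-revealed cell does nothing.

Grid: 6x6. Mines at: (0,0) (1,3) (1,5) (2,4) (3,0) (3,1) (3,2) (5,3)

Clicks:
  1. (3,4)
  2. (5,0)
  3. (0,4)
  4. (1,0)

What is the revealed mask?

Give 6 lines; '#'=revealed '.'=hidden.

Answer: ....#.
#.....
......
....#.
###...
###...

Derivation:
Click 1 (3,4) count=1: revealed 1 new [(3,4)] -> total=1
Click 2 (5,0) count=0: revealed 6 new [(4,0) (4,1) (4,2) (5,0) (5,1) (5,2)] -> total=7
Click 3 (0,4) count=2: revealed 1 new [(0,4)] -> total=8
Click 4 (1,0) count=1: revealed 1 new [(1,0)] -> total=9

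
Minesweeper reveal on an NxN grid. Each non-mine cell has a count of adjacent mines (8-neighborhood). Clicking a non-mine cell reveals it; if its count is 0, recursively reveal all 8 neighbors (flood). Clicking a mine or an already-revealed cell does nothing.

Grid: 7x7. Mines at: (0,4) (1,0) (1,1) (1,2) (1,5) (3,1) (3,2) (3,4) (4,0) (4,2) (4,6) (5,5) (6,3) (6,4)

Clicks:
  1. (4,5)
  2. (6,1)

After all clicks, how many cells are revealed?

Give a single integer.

Click 1 (4,5) count=3: revealed 1 new [(4,5)] -> total=1
Click 2 (6,1) count=0: revealed 6 new [(5,0) (5,1) (5,2) (6,0) (6,1) (6,2)] -> total=7

Answer: 7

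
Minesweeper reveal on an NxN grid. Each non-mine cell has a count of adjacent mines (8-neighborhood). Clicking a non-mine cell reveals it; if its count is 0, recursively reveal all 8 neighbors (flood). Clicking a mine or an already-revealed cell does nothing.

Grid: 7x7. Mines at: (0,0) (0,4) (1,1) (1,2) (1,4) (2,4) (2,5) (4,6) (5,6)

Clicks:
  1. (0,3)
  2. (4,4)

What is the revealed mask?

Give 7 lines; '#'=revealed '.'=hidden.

Click 1 (0,3) count=3: revealed 1 new [(0,3)] -> total=1
Click 2 (4,4) count=0: revealed 28 new [(2,0) (2,1) (2,2) (2,3) (3,0) (3,1) (3,2) (3,3) (3,4) (3,5) (4,0) (4,1) (4,2) (4,3) (4,4) (4,5) (5,0) (5,1) (5,2) (5,3) (5,4) (5,5) (6,0) (6,1) (6,2) (6,3) (6,4) (6,5)] -> total=29

Answer: ...#...
.......
####...
######.
######.
######.
######.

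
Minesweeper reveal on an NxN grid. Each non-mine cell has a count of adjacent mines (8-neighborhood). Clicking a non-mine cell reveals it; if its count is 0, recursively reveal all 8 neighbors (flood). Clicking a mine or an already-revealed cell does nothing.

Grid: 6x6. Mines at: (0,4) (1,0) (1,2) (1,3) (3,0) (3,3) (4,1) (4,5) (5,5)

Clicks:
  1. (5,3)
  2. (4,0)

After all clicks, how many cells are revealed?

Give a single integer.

Click 1 (5,3) count=0: revealed 6 new [(4,2) (4,3) (4,4) (5,2) (5,3) (5,4)] -> total=6
Click 2 (4,0) count=2: revealed 1 new [(4,0)] -> total=7

Answer: 7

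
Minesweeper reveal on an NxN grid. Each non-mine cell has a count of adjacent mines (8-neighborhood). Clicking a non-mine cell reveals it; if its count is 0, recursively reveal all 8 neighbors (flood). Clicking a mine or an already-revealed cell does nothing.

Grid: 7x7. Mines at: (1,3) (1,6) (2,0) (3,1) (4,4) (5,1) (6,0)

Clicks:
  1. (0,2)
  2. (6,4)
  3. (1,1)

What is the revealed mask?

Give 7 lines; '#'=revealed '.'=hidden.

Answer: ..#....
.#.....
.....##
.....##
.....##
..#####
..#####

Derivation:
Click 1 (0,2) count=1: revealed 1 new [(0,2)] -> total=1
Click 2 (6,4) count=0: revealed 16 new [(2,5) (2,6) (3,5) (3,6) (4,5) (4,6) (5,2) (5,3) (5,4) (5,5) (5,6) (6,2) (6,3) (6,4) (6,5) (6,6)] -> total=17
Click 3 (1,1) count=1: revealed 1 new [(1,1)] -> total=18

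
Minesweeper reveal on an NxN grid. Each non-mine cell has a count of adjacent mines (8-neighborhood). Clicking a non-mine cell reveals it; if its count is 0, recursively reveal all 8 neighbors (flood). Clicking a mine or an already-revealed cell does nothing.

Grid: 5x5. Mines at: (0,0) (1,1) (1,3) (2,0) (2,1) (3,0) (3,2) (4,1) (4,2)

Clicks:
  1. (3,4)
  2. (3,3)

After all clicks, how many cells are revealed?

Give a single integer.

Answer: 6

Derivation:
Click 1 (3,4) count=0: revealed 6 new [(2,3) (2,4) (3,3) (3,4) (4,3) (4,4)] -> total=6
Click 2 (3,3) count=2: revealed 0 new [(none)] -> total=6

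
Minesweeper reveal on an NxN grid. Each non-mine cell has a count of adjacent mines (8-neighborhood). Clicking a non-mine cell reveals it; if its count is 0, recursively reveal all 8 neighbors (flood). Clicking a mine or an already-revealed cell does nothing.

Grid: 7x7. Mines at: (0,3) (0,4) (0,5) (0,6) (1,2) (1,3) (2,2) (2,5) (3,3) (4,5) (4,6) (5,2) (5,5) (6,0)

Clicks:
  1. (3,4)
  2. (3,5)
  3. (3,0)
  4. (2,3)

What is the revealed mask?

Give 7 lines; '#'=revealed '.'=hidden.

Click 1 (3,4) count=3: revealed 1 new [(3,4)] -> total=1
Click 2 (3,5) count=3: revealed 1 new [(3,5)] -> total=2
Click 3 (3,0) count=0: revealed 12 new [(0,0) (0,1) (1,0) (1,1) (2,0) (2,1) (3,0) (3,1) (4,0) (4,1) (5,0) (5,1)] -> total=14
Click 4 (2,3) count=4: revealed 1 new [(2,3)] -> total=15

Answer: ##.....
##.....
##.#...
##..##.
##.....
##.....
.......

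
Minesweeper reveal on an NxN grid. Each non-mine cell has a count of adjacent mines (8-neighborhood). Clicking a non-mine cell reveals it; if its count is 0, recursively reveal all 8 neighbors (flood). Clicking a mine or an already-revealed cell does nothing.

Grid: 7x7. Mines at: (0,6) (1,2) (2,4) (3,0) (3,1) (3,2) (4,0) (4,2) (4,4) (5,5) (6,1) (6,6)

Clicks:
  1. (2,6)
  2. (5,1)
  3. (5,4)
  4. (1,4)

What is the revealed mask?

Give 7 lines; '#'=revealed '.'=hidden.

Click 1 (2,6) count=0: revealed 8 new [(1,5) (1,6) (2,5) (2,6) (3,5) (3,6) (4,5) (4,6)] -> total=8
Click 2 (5,1) count=3: revealed 1 new [(5,1)] -> total=9
Click 3 (5,4) count=2: revealed 1 new [(5,4)] -> total=10
Click 4 (1,4) count=1: revealed 1 new [(1,4)] -> total=11

Answer: .......
....###
.....##
.....##
.....##
.#..#..
.......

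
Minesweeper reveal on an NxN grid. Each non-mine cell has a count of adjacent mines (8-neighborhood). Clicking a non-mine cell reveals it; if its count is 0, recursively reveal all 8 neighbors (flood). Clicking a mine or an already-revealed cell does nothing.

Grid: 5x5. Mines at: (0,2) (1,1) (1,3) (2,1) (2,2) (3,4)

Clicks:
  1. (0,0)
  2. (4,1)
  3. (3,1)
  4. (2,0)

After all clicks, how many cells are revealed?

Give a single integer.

Answer: 10

Derivation:
Click 1 (0,0) count=1: revealed 1 new [(0,0)] -> total=1
Click 2 (4,1) count=0: revealed 8 new [(3,0) (3,1) (3,2) (3,3) (4,0) (4,1) (4,2) (4,3)] -> total=9
Click 3 (3,1) count=2: revealed 0 new [(none)] -> total=9
Click 4 (2,0) count=2: revealed 1 new [(2,0)] -> total=10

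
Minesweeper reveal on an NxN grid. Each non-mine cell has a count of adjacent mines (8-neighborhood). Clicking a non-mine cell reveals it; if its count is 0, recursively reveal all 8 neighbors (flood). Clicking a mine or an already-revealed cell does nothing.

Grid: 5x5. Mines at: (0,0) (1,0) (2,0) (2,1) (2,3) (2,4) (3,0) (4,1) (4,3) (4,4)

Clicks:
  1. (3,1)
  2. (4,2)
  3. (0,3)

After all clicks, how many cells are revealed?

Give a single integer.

Click 1 (3,1) count=4: revealed 1 new [(3,1)] -> total=1
Click 2 (4,2) count=2: revealed 1 new [(4,2)] -> total=2
Click 3 (0,3) count=0: revealed 8 new [(0,1) (0,2) (0,3) (0,4) (1,1) (1,2) (1,3) (1,4)] -> total=10

Answer: 10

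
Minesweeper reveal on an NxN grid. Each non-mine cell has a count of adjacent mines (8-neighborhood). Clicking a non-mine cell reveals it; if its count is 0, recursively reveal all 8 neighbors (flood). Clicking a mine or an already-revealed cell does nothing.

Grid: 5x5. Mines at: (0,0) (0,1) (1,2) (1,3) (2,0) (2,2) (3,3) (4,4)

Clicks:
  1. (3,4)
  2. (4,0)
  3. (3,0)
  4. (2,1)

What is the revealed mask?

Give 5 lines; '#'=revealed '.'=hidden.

Answer: .....
.....
.#...
###.#
###..

Derivation:
Click 1 (3,4) count=2: revealed 1 new [(3,4)] -> total=1
Click 2 (4,0) count=0: revealed 6 new [(3,0) (3,1) (3,2) (4,0) (4,1) (4,2)] -> total=7
Click 3 (3,0) count=1: revealed 0 new [(none)] -> total=7
Click 4 (2,1) count=3: revealed 1 new [(2,1)] -> total=8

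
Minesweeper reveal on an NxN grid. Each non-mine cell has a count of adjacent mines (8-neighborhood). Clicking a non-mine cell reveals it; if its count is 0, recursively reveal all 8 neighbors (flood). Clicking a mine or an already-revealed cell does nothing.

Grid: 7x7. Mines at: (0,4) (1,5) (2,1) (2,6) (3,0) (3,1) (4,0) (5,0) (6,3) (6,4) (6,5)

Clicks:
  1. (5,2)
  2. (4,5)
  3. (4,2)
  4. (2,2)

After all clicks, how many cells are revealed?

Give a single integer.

Click 1 (5,2) count=1: revealed 1 new [(5,2)] -> total=1
Click 2 (4,5) count=0: revealed 21 new [(1,2) (1,3) (1,4) (2,2) (2,3) (2,4) (2,5) (3,2) (3,3) (3,4) (3,5) (3,6) (4,2) (4,3) (4,4) (4,5) (4,6) (5,3) (5,4) (5,5) (5,6)] -> total=22
Click 3 (4,2) count=1: revealed 0 new [(none)] -> total=22
Click 4 (2,2) count=2: revealed 0 new [(none)] -> total=22

Answer: 22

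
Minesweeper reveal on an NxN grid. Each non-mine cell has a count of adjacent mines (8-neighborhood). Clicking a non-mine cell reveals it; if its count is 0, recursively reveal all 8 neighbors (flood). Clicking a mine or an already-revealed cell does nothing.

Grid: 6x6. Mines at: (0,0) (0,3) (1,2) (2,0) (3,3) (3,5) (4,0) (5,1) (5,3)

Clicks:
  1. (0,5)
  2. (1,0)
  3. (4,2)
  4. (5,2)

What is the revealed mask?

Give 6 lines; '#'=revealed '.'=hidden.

Click 1 (0,5) count=0: revealed 6 new [(0,4) (0,5) (1,4) (1,5) (2,4) (2,5)] -> total=6
Click 2 (1,0) count=2: revealed 1 new [(1,0)] -> total=7
Click 3 (4,2) count=3: revealed 1 new [(4,2)] -> total=8
Click 4 (5,2) count=2: revealed 1 new [(5,2)] -> total=9

Answer: ....##
#...##
....##
......
..#...
..#...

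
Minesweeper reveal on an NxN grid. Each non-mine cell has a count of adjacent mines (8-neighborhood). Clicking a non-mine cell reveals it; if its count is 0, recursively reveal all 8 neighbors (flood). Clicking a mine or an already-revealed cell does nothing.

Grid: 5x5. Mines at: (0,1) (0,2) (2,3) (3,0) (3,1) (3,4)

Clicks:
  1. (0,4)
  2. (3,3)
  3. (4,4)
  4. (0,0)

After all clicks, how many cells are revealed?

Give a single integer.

Answer: 7

Derivation:
Click 1 (0,4) count=0: revealed 4 new [(0,3) (0,4) (1,3) (1,4)] -> total=4
Click 2 (3,3) count=2: revealed 1 new [(3,3)] -> total=5
Click 3 (4,4) count=1: revealed 1 new [(4,4)] -> total=6
Click 4 (0,0) count=1: revealed 1 new [(0,0)] -> total=7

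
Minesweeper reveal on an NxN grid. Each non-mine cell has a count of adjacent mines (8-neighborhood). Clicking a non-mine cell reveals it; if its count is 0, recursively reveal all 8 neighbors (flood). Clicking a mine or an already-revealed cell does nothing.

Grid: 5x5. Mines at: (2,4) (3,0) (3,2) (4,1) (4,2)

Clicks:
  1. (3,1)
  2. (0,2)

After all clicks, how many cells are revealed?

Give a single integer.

Click 1 (3,1) count=4: revealed 1 new [(3,1)] -> total=1
Click 2 (0,2) count=0: revealed 14 new [(0,0) (0,1) (0,2) (0,3) (0,4) (1,0) (1,1) (1,2) (1,3) (1,4) (2,0) (2,1) (2,2) (2,3)] -> total=15

Answer: 15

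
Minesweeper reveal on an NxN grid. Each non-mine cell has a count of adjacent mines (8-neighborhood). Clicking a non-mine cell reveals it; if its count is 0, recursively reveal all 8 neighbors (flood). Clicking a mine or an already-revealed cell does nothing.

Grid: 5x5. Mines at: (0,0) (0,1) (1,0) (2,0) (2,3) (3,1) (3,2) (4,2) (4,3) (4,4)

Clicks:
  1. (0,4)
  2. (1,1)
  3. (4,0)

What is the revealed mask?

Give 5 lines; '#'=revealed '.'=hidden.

Answer: ..###
.####
.....
.....
#....

Derivation:
Click 1 (0,4) count=0: revealed 6 new [(0,2) (0,3) (0,4) (1,2) (1,3) (1,4)] -> total=6
Click 2 (1,1) count=4: revealed 1 new [(1,1)] -> total=7
Click 3 (4,0) count=1: revealed 1 new [(4,0)] -> total=8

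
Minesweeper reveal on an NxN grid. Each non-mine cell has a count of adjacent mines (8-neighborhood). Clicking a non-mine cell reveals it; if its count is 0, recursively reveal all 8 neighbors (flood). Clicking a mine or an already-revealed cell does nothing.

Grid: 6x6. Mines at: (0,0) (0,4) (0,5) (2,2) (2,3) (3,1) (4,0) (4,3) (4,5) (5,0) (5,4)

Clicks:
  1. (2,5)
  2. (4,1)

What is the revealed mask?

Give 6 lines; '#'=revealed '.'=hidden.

Click 1 (2,5) count=0: revealed 6 new [(1,4) (1,5) (2,4) (2,5) (3,4) (3,5)] -> total=6
Click 2 (4,1) count=3: revealed 1 new [(4,1)] -> total=7

Answer: ......
....##
....##
....##
.#....
......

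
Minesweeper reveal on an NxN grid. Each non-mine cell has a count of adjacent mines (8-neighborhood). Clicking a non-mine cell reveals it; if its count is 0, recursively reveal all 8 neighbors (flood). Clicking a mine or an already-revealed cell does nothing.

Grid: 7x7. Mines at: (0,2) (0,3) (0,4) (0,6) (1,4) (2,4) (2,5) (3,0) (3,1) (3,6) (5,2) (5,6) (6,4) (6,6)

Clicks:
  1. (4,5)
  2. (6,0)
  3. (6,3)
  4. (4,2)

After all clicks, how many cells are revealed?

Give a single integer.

Click 1 (4,5) count=2: revealed 1 new [(4,5)] -> total=1
Click 2 (6,0) count=0: revealed 6 new [(4,0) (4,1) (5,0) (5,1) (6,0) (6,1)] -> total=7
Click 3 (6,3) count=2: revealed 1 new [(6,3)] -> total=8
Click 4 (4,2) count=2: revealed 1 new [(4,2)] -> total=9

Answer: 9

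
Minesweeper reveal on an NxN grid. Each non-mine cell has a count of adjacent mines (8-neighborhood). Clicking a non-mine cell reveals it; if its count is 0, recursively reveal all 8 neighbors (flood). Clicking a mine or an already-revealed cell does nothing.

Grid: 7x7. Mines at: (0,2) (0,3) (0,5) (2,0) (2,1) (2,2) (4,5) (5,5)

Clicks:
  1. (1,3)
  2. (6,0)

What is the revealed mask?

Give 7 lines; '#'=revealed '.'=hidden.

Click 1 (1,3) count=3: revealed 1 new [(1,3)] -> total=1
Click 2 (6,0) count=0: revealed 20 new [(3,0) (3,1) (3,2) (3,3) (3,4) (4,0) (4,1) (4,2) (4,3) (4,4) (5,0) (5,1) (5,2) (5,3) (5,4) (6,0) (6,1) (6,2) (6,3) (6,4)] -> total=21

Answer: .......
...#...
.......
#####..
#####..
#####..
#####..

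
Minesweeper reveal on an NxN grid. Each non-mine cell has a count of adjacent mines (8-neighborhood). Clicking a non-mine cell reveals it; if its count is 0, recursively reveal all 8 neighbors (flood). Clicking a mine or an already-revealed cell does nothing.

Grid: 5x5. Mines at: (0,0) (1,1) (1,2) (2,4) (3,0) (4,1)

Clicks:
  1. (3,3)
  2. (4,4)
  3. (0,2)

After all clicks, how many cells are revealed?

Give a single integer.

Answer: 7

Derivation:
Click 1 (3,3) count=1: revealed 1 new [(3,3)] -> total=1
Click 2 (4,4) count=0: revealed 5 new [(3,2) (3,4) (4,2) (4,3) (4,4)] -> total=6
Click 3 (0,2) count=2: revealed 1 new [(0,2)] -> total=7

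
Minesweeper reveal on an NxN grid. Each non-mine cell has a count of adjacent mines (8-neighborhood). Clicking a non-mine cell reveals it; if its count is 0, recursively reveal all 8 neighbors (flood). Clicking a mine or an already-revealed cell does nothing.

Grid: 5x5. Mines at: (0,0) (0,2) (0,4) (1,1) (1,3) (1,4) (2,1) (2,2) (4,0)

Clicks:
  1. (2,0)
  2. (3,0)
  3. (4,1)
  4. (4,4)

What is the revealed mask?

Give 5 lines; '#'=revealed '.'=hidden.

Answer: .....
.....
#..##
#####
.####

Derivation:
Click 1 (2,0) count=2: revealed 1 new [(2,0)] -> total=1
Click 2 (3,0) count=2: revealed 1 new [(3,0)] -> total=2
Click 3 (4,1) count=1: revealed 1 new [(4,1)] -> total=3
Click 4 (4,4) count=0: revealed 9 new [(2,3) (2,4) (3,1) (3,2) (3,3) (3,4) (4,2) (4,3) (4,4)] -> total=12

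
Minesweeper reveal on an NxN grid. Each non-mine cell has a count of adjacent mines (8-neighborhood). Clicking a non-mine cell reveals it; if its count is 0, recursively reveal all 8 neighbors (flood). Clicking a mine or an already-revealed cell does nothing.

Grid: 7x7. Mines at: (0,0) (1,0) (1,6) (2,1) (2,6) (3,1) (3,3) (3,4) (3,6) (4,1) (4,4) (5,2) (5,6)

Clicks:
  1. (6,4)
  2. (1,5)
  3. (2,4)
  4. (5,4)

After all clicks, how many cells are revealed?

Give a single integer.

Click 1 (6,4) count=0: revealed 6 new [(5,3) (5,4) (5,5) (6,3) (6,4) (6,5)] -> total=6
Click 2 (1,5) count=2: revealed 1 new [(1,5)] -> total=7
Click 3 (2,4) count=2: revealed 1 new [(2,4)] -> total=8
Click 4 (5,4) count=1: revealed 0 new [(none)] -> total=8

Answer: 8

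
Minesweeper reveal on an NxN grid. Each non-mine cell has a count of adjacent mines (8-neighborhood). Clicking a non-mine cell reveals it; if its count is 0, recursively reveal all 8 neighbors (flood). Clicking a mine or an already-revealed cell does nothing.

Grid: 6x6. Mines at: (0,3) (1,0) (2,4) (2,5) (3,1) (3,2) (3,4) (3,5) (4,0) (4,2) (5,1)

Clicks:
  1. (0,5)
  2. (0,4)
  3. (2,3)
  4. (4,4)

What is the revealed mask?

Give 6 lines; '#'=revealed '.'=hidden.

Click 1 (0,5) count=0: revealed 4 new [(0,4) (0,5) (1,4) (1,5)] -> total=4
Click 2 (0,4) count=1: revealed 0 new [(none)] -> total=4
Click 3 (2,3) count=3: revealed 1 new [(2,3)] -> total=5
Click 4 (4,4) count=2: revealed 1 new [(4,4)] -> total=6

Answer: ....##
....##
...#..
......
....#.
......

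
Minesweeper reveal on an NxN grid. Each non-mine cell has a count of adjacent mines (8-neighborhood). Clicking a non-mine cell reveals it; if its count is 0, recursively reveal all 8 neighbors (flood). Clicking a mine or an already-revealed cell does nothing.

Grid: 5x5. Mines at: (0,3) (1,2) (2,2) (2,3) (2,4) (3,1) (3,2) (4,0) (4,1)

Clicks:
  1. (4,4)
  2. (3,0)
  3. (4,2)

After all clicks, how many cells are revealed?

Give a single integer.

Answer: 6

Derivation:
Click 1 (4,4) count=0: revealed 4 new [(3,3) (3,4) (4,3) (4,4)] -> total=4
Click 2 (3,0) count=3: revealed 1 new [(3,0)] -> total=5
Click 3 (4,2) count=3: revealed 1 new [(4,2)] -> total=6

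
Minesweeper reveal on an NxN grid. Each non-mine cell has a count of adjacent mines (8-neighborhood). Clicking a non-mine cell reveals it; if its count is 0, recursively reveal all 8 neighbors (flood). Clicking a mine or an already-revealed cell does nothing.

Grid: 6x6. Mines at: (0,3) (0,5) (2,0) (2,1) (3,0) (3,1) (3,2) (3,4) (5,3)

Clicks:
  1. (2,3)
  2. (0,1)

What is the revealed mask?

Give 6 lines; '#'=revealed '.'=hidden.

Answer: ###...
###...
...#..
......
......
......

Derivation:
Click 1 (2,3) count=2: revealed 1 new [(2,3)] -> total=1
Click 2 (0,1) count=0: revealed 6 new [(0,0) (0,1) (0,2) (1,0) (1,1) (1,2)] -> total=7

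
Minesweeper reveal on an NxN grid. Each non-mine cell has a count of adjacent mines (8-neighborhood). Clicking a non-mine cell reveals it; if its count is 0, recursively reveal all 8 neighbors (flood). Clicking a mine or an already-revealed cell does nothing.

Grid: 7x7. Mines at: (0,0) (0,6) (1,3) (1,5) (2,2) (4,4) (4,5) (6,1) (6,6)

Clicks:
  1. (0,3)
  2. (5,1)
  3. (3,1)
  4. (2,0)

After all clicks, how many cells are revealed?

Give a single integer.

Click 1 (0,3) count=1: revealed 1 new [(0,3)] -> total=1
Click 2 (5,1) count=1: revealed 1 new [(5,1)] -> total=2
Click 3 (3,1) count=1: revealed 1 new [(3,1)] -> total=3
Click 4 (2,0) count=0: revealed 14 new [(1,0) (1,1) (2,0) (2,1) (3,0) (3,2) (3,3) (4,0) (4,1) (4,2) (4,3) (5,0) (5,2) (5,3)] -> total=17

Answer: 17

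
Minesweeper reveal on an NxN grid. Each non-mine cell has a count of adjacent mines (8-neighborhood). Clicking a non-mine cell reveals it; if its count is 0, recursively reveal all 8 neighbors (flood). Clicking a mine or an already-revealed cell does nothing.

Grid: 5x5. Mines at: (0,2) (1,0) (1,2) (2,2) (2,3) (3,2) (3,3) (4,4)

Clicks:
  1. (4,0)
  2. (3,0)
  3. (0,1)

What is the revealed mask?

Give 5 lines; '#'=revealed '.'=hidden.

Answer: .#...
.....
##...
##...
##...

Derivation:
Click 1 (4,0) count=0: revealed 6 new [(2,0) (2,1) (3,0) (3,1) (4,0) (4,1)] -> total=6
Click 2 (3,0) count=0: revealed 0 new [(none)] -> total=6
Click 3 (0,1) count=3: revealed 1 new [(0,1)] -> total=7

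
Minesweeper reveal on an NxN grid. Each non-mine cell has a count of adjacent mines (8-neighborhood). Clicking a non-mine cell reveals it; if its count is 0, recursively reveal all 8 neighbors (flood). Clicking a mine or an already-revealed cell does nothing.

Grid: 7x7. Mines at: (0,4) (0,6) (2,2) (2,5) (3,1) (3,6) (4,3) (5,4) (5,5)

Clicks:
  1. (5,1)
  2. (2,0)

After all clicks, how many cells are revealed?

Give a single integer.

Answer: 12

Derivation:
Click 1 (5,1) count=0: revealed 11 new [(4,0) (4,1) (4,2) (5,0) (5,1) (5,2) (5,3) (6,0) (6,1) (6,2) (6,3)] -> total=11
Click 2 (2,0) count=1: revealed 1 new [(2,0)] -> total=12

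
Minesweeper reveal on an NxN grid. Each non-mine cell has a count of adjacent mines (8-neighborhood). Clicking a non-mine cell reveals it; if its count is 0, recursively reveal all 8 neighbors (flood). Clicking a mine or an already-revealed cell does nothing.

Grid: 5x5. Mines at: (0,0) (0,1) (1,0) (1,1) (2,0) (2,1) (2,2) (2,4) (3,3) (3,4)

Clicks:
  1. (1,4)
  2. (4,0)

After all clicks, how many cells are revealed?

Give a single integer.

Click 1 (1,4) count=1: revealed 1 new [(1,4)] -> total=1
Click 2 (4,0) count=0: revealed 6 new [(3,0) (3,1) (3,2) (4,0) (4,1) (4,2)] -> total=7

Answer: 7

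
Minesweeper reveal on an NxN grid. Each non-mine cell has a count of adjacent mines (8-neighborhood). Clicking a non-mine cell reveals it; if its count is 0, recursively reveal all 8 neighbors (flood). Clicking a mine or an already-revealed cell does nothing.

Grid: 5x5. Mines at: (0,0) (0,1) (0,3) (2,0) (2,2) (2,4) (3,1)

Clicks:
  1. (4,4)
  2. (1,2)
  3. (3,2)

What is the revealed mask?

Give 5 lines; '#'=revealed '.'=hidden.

Answer: .....
..#..
.....
..###
..###

Derivation:
Click 1 (4,4) count=0: revealed 6 new [(3,2) (3,3) (3,4) (4,2) (4,3) (4,4)] -> total=6
Click 2 (1,2) count=3: revealed 1 new [(1,2)] -> total=7
Click 3 (3,2) count=2: revealed 0 new [(none)] -> total=7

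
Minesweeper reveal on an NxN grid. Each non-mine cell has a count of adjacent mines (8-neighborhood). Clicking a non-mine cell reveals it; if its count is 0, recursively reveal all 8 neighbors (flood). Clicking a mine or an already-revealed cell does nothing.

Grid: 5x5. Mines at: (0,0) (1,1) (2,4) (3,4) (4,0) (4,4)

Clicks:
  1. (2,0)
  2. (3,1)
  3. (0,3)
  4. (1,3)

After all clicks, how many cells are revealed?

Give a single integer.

Click 1 (2,0) count=1: revealed 1 new [(2,0)] -> total=1
Click 2 (3,1) count=1: revealed 1 new [(3,1)] -> total=2
Click 3 (0,3) count=0: revealed 6 new [(0,2) (0,3) (0,4) (1,2) (1,3) (1,4)] -> total=8
Click 4 (1,3) count=1: revealed 0 new [(none)] -> total=8

Answer: 8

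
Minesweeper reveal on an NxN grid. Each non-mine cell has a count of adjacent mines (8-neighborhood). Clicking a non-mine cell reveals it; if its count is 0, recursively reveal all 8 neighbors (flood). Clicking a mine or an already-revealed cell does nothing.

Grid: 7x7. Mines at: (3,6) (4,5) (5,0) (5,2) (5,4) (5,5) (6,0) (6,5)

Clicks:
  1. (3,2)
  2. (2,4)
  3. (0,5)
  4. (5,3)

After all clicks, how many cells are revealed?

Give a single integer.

Click 1 (3,2) count=0: revealed 32 new [(0,0) (0,1) (0,2) (0,3) (0,4) (0,5) (0,6) (1,0) (1,1) (1,2) (1,3) (1,4) (1,5) (1,6) (2,0) (2,1) (2,2) (2,3) (2,4) (2,5) (2,6) (3,0) (3,1) (3,2) (3,3) (3,4) (3,5) (4,0) (4,1) (4,2) (4,3) (4,4)] -> total=32
Click 2 (2,4) count=0: revealed 0 new [(none)] -> total=32
Click 3 (0,5) count=0: revealed 0 new [(none)] -> total=32
Click 4 (5,3) count=2: revealed 1 new [(5,3)] -> total=33

Answer: 33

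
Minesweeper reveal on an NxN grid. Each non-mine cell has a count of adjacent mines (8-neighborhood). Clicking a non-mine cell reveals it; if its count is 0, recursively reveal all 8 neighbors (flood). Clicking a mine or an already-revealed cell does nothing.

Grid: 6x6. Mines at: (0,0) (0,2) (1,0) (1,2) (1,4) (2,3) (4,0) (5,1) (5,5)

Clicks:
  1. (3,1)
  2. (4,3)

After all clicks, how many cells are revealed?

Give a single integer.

Click 1 (3,1) count=1: revealed 1 new [(3,1)] -> total=1
Click 2 (4,3) count=0: revealed 9 new [(3,2) (3,3) (3,4) (4,2) (4,3) (4,4) (5,2) (5,3) (5,4)] -> total=10

Answer: 10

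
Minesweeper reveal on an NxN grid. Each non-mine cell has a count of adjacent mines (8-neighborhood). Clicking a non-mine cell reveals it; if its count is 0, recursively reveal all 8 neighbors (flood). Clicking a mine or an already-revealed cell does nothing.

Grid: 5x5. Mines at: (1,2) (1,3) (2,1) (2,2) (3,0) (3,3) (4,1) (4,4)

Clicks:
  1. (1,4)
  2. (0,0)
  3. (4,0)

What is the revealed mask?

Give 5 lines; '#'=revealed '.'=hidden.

Click 1 (1,4) count=1: revealed 1 new [(1,4)] -> total=1
Click 2 (0,0) count=0: revealed 4 new [(0,0) (0,1) (1,0) (1,1)] -> total=5
Click 3 (4,0) count=2: revealed 1 new [(4,0)] -> total=6

Answer: ##...
##..#
.....
.....
#....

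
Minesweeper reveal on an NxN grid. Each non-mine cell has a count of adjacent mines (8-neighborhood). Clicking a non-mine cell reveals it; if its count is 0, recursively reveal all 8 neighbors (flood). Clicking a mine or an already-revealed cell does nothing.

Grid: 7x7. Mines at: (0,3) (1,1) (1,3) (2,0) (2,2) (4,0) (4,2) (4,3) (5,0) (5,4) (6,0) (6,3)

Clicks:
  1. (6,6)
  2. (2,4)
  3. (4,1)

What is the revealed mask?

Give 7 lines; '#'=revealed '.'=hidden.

Answer: ....###
....###
....###
....###
.#..###
.....##
.....##

Derivation:
Click 1 (6,6) count=0: revealed 19 new [(0,4) (0,5) (0,6) (1,4) (1,5) (1,6) (2,4) (2,5) (2,6) (3,4) (3,5) (3,6) (4,4) (4,5) (4,6) (5,5) (5,6) (6,5) (6,6)] -> total=19
Click 2 (2,4) count=1: revealed 0 new [(none)] -> total=19
Click 3 (4,1) count=3: revealed 1 new [(4,1)] -> total=20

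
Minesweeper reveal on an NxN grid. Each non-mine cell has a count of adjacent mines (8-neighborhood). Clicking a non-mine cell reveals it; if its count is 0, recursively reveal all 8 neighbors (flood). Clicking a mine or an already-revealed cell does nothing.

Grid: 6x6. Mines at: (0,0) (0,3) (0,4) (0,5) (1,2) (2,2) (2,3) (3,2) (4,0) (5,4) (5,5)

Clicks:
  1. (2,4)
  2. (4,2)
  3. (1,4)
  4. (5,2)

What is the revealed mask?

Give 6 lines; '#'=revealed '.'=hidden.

Click 1 (2,4) count=1: revealed 1 new [(2,4)] -> total=1
Click 2 (4,2) count=1: revealed 1 new [(4,2)] -> total=2
Click 3 (1,4) count=4: revealed 1 new [(1,4)] -> total=3
Click 4 (5,2) count=0: revealed 5 new [(4,1) (4,3) (5,1) (5,2) (5,3)] -> total=8

Answer: ......
....#.
....#.
......
.###..
.###..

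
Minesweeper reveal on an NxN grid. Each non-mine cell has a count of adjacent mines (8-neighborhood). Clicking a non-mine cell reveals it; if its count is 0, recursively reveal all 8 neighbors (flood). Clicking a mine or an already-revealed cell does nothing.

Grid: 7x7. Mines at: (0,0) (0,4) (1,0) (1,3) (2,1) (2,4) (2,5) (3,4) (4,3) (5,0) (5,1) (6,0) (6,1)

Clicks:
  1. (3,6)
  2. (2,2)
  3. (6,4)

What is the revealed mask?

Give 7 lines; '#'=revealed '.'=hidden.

Answer: .......
.......
..#....
.....##
....###
..#####
..#####

Derivation:
Click 1 (3,6) count=1: revealed 1 new [(3,6)] -> total=1
Click 2 (2,2) count=2: revealed 1 new [(2,2)] -> total=2
Click 3 (6,4) count=0: revealed 14 new [(3,5) (4,4) (4,5) (4,6) (5,2) (5,3) (5,4) (5,5) (5,6) (6,2) (6,3) (6,4) (6,5) (6,6)] -> total=16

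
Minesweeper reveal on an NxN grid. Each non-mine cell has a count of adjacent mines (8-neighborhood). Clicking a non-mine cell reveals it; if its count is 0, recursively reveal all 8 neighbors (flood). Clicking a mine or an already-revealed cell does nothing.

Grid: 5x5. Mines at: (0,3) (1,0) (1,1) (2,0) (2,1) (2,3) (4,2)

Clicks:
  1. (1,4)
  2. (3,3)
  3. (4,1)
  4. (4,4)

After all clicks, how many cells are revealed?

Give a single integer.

Click 1 (1,4) count=2: revealed 1 new [(1,4)] -> total=1
Click 2 (3,3) count=2: revealed 1 new [(3,3)] -> total=2
Click 3 (4,1) count=1: revealed 1 new [(4,1)] -> total=3
Click 4 (4,4) count=0: revealed 3 new [(3,4) (4,3) (4,4)] -> total=6

Answer: 6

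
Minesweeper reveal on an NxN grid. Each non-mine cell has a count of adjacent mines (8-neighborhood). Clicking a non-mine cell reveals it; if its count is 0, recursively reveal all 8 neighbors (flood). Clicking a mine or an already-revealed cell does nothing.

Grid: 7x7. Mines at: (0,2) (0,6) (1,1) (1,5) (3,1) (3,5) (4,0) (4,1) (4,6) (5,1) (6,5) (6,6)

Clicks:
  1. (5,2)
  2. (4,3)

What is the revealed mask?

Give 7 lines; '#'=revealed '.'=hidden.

Click 1 (5,2) count=2: revealed 1 new [(5,2)] -> total=1
Click 2 (4,3) count=0: revealed 17 new [(1,2) (1,3) (1,4) (2,2) (2,3) (2,4) (3,2) (3,3) (3,4) (4,2) (4,3) (4,4) (5,3) (5,4) (6,2) (6,3) (6,4)] -> total=18

Answer: .......
..###..
..###..
..###..
..###..
..###..
..###..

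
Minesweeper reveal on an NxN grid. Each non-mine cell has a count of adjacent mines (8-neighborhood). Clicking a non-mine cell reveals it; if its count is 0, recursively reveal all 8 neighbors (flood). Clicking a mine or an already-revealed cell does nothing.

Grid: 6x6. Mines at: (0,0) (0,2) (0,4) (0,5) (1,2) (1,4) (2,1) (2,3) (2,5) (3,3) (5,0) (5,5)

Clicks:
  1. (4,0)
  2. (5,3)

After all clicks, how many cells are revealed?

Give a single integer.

Click 1 (4,0) count=1: revealed 1 new [(4,0)] -> total=1
Click 2 (5,3) count=0: revealed 8 new [(4,1) (4,2) (4,3) (4,4) (5,1) (5,2) (5,3) (5,4)] -> total=9

Answer: 9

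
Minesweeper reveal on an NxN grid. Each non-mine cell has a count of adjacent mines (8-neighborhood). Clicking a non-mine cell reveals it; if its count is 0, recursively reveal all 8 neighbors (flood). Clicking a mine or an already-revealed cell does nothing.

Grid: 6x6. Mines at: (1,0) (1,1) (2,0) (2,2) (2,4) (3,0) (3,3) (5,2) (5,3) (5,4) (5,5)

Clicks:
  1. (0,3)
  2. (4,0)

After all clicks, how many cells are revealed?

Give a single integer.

Answer: 9

Derivation:
Click 1 (0,3) count=0: revealed 8 new [(0,2) (0,3) (0,4) (0,5) (1,2) (1,3) (1,4) (1,5)] -> total=8
Click 2 (4,0) count=1: revealed 1 new [(4,0)] -> total=9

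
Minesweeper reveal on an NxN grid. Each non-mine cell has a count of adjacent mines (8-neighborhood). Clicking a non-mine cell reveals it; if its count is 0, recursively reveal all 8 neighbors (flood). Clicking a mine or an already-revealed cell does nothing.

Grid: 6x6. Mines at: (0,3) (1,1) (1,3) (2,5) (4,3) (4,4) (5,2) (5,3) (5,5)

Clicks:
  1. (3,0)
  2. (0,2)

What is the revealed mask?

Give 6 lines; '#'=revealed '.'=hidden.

Click 1 (3,0) count=0: revealed 11 new [(2,0) (2,1) (2,2) (3,0) (3,1) (3,2) (4,0) (4,1) (4,2) (5,0) (5,1)] -> total=11
Click 2 (0,2) count=3: revealed 1 new [(0,2)] -> total=12

Answer: ..#...
......
###...
###...
###...
##....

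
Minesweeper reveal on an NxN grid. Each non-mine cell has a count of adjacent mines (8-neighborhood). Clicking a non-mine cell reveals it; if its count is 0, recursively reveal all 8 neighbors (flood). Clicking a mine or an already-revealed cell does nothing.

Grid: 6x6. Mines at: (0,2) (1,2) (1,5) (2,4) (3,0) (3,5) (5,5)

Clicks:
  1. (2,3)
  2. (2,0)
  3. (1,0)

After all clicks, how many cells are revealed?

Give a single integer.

Click 1 (2,3) count=2: revealed 1 new [(2,3)] -> total=1
Click 2 (2,0) count=1: revealed 1 new [(2,0)] -> total=2
Click 3 (1,0) count=0: revealed 5 new [(0,0) (0,1) (1,0) (1,1) (2,1)] -> total=7

Answer: 7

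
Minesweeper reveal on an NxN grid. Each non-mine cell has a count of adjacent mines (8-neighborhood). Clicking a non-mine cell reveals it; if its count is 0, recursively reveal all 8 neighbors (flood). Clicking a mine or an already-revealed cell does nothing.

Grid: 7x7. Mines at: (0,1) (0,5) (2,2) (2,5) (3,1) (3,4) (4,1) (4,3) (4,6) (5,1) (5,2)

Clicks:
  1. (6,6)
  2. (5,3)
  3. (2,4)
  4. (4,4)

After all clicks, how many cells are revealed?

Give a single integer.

Answer: 10

Derivation:
Click 1 (6,6) count=0: revealed 8 new [(5,3) (5,4) (5,5) (5,6) (6,3) (6,4) (6,5) (6,6)] -> total=8
Click 2 (5,3) count=2: revealed 0 new [(none)] -> total=8
Click 3 (2,4) count=2: revealed 1 new [(2,4)] -> total=9
Click 4 (4,4) count=2: revealed 1 new [(4,4)] -> total=10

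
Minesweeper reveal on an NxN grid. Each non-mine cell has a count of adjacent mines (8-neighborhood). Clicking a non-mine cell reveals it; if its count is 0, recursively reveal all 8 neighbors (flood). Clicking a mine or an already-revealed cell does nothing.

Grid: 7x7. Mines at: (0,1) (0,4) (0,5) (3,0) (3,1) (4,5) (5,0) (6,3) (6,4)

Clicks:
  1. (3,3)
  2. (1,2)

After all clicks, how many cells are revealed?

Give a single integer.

Click 1 (3,3) count=0: revealed 21 new [(1,2) (1,3) (1,4) (1,5) (1,6) (2,2) (2,3) (2,4) (2,5) (2,6) (3,2) (3,3) (3,4) (3,5) (3,6) (4,2) (4,3) (4,4) (5,2) (5,3) (5,4)] -> total=21
Click 2 (1,2) count=1: revealed 0 new [(none)] -> total=21

Answer: 21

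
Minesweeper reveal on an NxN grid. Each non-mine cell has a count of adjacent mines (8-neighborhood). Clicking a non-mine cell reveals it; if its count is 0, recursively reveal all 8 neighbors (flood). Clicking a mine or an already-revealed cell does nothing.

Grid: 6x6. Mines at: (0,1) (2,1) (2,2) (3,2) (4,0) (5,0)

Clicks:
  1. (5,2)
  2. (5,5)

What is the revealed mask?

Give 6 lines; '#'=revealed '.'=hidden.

Answer: ..####
..####
...###
...###
.#####
.#####

Derivation:
Click 1 (5,2) count=0: revealed 24 new [(0,2) (0,3) (0,4) (0,5) (1,2) (1,3) (1,4) (1,5) (2,3) (2,4) (2,5) (3,3) (3,4) (3,5) (4,1) (4,2) (4,3) (4,4) (4,5) (5,1) (5,2) (5,3) (5,4) (5,5)] -> total=24
Click 2 (5,5) count=0: revealed 0 new [(none)] -> total=24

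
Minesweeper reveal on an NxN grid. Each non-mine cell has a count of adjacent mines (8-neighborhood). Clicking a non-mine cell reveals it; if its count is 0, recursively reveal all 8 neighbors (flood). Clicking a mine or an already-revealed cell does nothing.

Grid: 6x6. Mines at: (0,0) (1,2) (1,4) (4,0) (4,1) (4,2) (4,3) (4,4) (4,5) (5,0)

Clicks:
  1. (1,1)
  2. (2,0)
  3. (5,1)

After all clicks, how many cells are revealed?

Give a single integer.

Answer: 7

Derivation:
Click 1 (1,1) count=2: revealed 1 new [(1,1)] -> total=1
Click 2 (2,0) count=0: revealed 5 new [(1,0) (2,0) (2,1) (3,0) (3,1)] -> total=6
Click 3 (5,1) count=4: revealed 1 new [(5,1)] -> total=7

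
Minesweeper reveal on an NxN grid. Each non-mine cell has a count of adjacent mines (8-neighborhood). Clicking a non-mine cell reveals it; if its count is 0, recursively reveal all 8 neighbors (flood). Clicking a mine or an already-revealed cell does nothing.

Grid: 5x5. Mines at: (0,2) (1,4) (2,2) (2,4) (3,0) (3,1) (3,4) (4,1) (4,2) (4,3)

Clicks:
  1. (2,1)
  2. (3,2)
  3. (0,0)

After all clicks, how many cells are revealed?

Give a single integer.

Click 1 (2,1) count=3: revealed 1 new [(2,1)] -> total=1
Click 2 (3,2) count=5: revealed 1 new [(3,2)] -> total=2
Click 3 (0,0) count=0: revealed 5 new [(0,0) (0,1) (1,0) (1,1) (2,0)] -> total=7

Answer: 7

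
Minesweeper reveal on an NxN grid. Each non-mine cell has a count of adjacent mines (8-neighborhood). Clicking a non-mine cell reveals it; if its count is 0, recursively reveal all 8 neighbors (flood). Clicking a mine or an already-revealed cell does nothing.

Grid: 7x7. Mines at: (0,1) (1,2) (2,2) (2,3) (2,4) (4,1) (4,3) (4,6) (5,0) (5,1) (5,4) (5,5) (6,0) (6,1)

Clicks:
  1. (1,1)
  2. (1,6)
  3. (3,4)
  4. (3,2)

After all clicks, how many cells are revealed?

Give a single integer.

Click 1 (1,1) count=3: revealed 1 new [(1,1)] -> total=1
Click 2 (1,6) count=0: revealed 12 new [(0,3) (0,4) (0,5) (0,6) (1,3) (1,4) (1,5) (1,6) (2,5) (2,6) (3,5) (3,6)] -> total=13
Click 3 (3,4) count=3: revealed 1 new [(3,4)] -> total=14
Click 4 (3,2) count=4: revealed 1 new [(3,2)] -> total=15

Answer: 15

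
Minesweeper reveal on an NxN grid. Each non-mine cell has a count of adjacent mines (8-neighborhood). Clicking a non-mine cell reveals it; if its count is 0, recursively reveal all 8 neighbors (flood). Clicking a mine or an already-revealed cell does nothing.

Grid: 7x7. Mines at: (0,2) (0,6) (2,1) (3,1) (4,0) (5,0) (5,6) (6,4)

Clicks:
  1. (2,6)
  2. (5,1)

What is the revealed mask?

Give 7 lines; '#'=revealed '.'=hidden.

Answer: ...###.
..#####
..#####
..#####
.######
.#####.
.###...

Derivation:
Click 1 (2,6) count=0: revealed 32 new [(0,3) (0,4) (0,5) (1,2) (1,3) (1,4) (1,5) (1,6) (2,2) (2,3) (2,4) (2,5) (2,6) (3,2) (3,3) (3,4) (3,5) (3,6) (4,1) (4,2) (4,3) (4,4) (4,5) (4,6) (5,1) (5,2) (5,3) (5,4) (5,5) (6,1) (6,2) (6,3)] -> total=32
Click 2 (5,1) count=2: revealed 0 new [(none)] -> total=32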